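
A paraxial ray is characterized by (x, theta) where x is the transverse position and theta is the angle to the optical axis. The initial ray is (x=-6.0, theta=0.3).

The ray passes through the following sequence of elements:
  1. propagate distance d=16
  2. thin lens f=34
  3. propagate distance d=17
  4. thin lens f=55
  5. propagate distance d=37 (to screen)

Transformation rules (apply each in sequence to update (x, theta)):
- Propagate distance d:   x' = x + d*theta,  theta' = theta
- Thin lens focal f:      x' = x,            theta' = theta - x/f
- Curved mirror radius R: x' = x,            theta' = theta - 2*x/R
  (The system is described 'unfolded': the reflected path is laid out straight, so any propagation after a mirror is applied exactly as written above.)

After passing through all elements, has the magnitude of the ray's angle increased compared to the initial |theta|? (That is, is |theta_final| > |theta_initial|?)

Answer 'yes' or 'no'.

Answer: no

Derivation:
Initial: x=-6.0000 theta=0.3000
After 1 (propagate distance d=16): x=-1.2000 theta=0.3000
After 2 (thin lens f=34): x=-1.2000 theta=57/170 (≈0.3353)
After 3 (propagate distance d=17): x=4.5000 theta=57/170 (≈0.3353)
After 4 (thin lens f=55): x=4.5000 theta=237/935 (≈0.2535)
After 5 (propagate distance d=37 (to screen)): x=25953/1870 (≈13.8786) theta=237/935 (≈0.2535)
|theta_initial|=0.3000 |theta_final|=237/935 (≈0.2535) -> not increased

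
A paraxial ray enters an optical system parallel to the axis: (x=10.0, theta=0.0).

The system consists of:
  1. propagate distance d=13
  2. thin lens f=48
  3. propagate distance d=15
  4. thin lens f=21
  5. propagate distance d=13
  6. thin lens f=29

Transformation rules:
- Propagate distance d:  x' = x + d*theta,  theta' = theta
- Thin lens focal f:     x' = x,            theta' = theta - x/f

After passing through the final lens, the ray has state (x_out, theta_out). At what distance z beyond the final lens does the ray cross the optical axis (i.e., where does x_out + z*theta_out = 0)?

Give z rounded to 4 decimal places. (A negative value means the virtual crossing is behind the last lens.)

Initial: x=10.0000 theta=0.0000
After 1 (propagate distance d=13): x=10.0000 theta=0.0000
After 2 (thin lens f=48): x=10.0000 theta=-5/24 (≈-0.2083)
After 3 (propagate distance d=15): x=6.8750 theta=-5/24 (≈-0.2083)
After 4 (thin lens f=21): x=6.8750 theta=-15/28 (≈-0.5357)
After 5 (propagate distance d=13): x=-5/56 (≈-0.0893) theta=-15/28 (≈-0.5357)
After 6 (thin lens f=29): x=-5/56 (≈-0.0893) theta=-865/1624 (≈-0.5326)
z_focus = -x_out/theta_out = -(-5/56)/(-865/1624) = -29/173 ≈ -0.1676
Rounded to 4 decimal places: z = -0.1676

Answer: -0.1676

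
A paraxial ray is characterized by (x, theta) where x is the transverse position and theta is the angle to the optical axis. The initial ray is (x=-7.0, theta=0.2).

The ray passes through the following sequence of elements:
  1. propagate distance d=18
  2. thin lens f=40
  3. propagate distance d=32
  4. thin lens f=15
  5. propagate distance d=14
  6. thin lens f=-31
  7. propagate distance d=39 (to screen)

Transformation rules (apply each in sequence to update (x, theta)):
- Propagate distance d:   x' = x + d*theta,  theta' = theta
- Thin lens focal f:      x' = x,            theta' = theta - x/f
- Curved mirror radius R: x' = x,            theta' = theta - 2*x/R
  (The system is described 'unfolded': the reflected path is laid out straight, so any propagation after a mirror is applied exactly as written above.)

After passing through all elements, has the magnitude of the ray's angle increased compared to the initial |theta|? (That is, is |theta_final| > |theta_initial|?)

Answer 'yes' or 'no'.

Answer: no

Derivation:
Initial: x=-7.0000 theta=0.2000
After 1 (propagate distance d=18): x=-3.4000 theta=0.2000
After 2 (thin lens f=40): x=-3.4000 theta=0.2850
After 3 (propagate distance d=32): x=5.7200 theta=0.2850
After 4 (thin lens f=15): x=5.7200 theta=-289/3000 (≈-0.0963)
After 5 (propagate distance d=14): x=6557/1500 (≈4.3713) theta=-289/3000 (≈-0.0963)
After 6 (thin lens f=-31): x=6557/1500 (≈4.3713) theta=277/6200 (≈0.0447)
After 7 (propagate distance d=39 (to screen)): x=568579/93000 (≈6.1138) theta=277/6200 (≈0.0447)
|theta_initial|=0.2000 |theta_final|=277/6200 (≈0.0447) -> not increased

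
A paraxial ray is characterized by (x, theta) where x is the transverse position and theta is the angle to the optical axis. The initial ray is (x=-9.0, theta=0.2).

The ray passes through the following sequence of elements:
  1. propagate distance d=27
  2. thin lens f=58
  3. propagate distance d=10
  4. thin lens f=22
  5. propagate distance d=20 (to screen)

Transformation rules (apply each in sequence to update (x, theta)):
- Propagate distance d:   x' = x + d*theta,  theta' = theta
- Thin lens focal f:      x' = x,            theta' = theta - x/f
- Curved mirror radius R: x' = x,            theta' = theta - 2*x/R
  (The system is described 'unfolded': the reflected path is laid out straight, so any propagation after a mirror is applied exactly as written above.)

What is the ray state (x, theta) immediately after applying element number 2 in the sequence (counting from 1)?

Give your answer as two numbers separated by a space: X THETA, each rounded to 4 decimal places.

Initial: x=-9.0000 theta=0.2000
After 1 (propagate distance d=27): x=-3.6000 theta=0.2000
After 2 (thin lens f=58): x=-3.6000 theta=38/145 (≈0.2621)
Rounded to 4 decimal places: x = -3.6000, theta = 0.2621

Answer: -3.6000 0.2621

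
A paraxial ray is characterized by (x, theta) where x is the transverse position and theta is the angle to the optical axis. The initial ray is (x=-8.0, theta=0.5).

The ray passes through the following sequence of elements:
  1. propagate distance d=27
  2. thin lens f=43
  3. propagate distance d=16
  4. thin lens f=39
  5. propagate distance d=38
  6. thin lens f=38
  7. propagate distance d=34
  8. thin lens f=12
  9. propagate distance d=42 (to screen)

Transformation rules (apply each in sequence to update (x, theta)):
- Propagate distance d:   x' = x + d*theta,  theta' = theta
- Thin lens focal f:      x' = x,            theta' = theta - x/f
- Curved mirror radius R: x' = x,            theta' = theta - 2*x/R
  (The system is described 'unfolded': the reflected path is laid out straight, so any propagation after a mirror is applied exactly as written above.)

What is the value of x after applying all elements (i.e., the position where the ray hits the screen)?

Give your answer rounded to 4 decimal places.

Answer: -23.1225

Derivation:
Initial: x=-8.0000 theta=0.5000
After 1 (propagate distance d=27): x=5.5000 theta=0.5000
After 2 (thin lens f=43): x=5.5000 theta=16/43 (≈0.3721)
After 3 (propagate distance d=16): x=985/86 (≈11.4535) theta=16/43 (≈0.3721)
After 4 (thin lens f=39): x=985/86 (≈11.4535) theta=263/3354 (≈0.0784)
After 5 (propagate distance d=38): x=48409/3354 (≈14.4332) theta=263/3354 (≈0.0784)
After 6 (thin lens f=38): x=48409/3354 (≈14.4332) theta=-985/3268 (≈-0.3014)
After 7 (propagate distance d=34): x=133358/31863 (≈4.1854) theta=-985/3268 (≈-0.3014)
After 8 (thin lens f=12): x=133358/31863 (≈4.1854) theta=-248603/382356 (≈-0.6502)
After 9 (propagate distance d=42 (to screen)): x=-1473505/63726 (≈-23.1225) theta=-248603/382356 (≈-0.6502)
Rounded to 4 decimal places: x = -23.1225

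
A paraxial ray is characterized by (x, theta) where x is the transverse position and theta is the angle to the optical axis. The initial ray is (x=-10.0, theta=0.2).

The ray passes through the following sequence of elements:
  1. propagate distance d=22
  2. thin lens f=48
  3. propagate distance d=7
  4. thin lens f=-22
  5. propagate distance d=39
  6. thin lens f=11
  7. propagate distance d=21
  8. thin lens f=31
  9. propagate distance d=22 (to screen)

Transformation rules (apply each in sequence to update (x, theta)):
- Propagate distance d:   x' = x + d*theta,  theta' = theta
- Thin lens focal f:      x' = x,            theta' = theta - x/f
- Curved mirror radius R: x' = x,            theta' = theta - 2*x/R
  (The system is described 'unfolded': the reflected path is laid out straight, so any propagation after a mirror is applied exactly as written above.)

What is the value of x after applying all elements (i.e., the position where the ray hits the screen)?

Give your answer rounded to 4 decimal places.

Initial: x=-10.0000 theta=0.2000
After 1 (propagate distance d=22): x=-5.6000 theta=0.2000
After 2 (thin lens f=48): x=-5.6000 theta=19/60 (≈0.3167)
After 3 (propagate distance d=7): x=-203/60 (≈-3.3833) theta=19/60 (≈0.3167)
After 4 (thin lens f=-22): x=-203/60 (≈-3.3833) theta=43/264 (≈0.1629)
After 5 (propagate distance d=39): x=3919/1320 (≈2.9689) theta=43/264 (≈0.1629)
After 6 (thin lens f=11): x=3919/1320 (≈2.9689) theta=-259/2420 (≈-0.1070)
After 7 (propagate distance d=21): x=2095/2904 (≈0.7214) theta=-259/2420 (≈-0.1070)
After 8 (thin lens f=31): x=2095/2904 (≈0.7214) theta=-58649/450120 (≈-0.1303)
After 9 (propagate distance d=22 (to screen)): x=-321851/150040 (≈-2.1451) theta=-58649/450120 (≈-0.1303)
Rounded to 4 decimal places: x = -2.1451

Answer: -2.1451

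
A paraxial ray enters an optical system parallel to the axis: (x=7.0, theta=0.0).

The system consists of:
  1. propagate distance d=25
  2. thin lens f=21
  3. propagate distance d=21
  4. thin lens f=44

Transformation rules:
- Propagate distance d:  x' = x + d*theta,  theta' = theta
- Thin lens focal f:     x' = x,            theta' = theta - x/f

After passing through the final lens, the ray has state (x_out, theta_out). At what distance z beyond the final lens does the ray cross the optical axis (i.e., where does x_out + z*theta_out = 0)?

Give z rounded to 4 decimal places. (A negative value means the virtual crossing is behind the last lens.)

Answer: 0.0000

Derivation:
Initial: x=7.0000 theta=0.0000
After 1 (propagate distance d=25): x=7.0000 theta=0.0000
After 2 (thin lens f=21): x=7.0000 theta=-1/3 (≈-0.3333)
After 3 (propagate distance d=21): x=0.0000 theta=-1/3 (≈-0.3333)
After 4 (thin lens f=44): x=0.0000 theta=-1/3 (≈-0.3333)
z_focus = -x_out/theta_out = -(0.0000)/(-1/3) = 0.0000
Rounded to 4 decimal places: z = 0.0000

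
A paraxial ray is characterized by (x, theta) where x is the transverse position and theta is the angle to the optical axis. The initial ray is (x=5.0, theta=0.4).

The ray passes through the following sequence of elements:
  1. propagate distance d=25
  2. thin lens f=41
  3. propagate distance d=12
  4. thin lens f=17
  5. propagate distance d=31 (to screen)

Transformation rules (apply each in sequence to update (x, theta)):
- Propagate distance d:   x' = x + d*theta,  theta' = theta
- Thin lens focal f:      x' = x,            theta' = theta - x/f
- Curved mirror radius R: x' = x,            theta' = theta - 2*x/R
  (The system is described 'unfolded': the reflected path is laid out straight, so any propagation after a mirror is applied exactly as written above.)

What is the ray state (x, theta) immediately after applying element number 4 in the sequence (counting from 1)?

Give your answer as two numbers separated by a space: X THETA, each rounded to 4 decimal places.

Answer: 15.4098 -0.8723

Derivation:
Initial: x=5.0000 theta=0.4000
After 1 (propagate distance d=25): x=15.0000 theta=0.4000
After 2 (thin lens f=41): x=15.0000 theta=7/205 (≈0.0341)
After 3 (propagate distance d=12): x=3159/205 (≈15.4098) theta=7/205 (≈0.0341)
After 4 (thin lens f=17): x=3159/205 (≈15.4098) theta=-608/697 (≈-0.8723)
Rounded to 4 decimal places: x = 15.4098, theta = -0.8723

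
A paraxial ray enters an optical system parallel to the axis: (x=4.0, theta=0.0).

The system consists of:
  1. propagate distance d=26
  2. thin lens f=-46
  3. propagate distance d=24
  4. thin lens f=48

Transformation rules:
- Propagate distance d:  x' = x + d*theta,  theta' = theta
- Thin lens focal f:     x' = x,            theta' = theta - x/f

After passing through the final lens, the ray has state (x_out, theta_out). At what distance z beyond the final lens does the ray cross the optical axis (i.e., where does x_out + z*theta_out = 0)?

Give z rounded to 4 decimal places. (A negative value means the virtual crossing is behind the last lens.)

Initial: x=4.0000 theta=0.0000
After 1 (propagate distance d=26): x=4.0000 theta=0.0000
After 2 (thin lens f=-46): x=4.0000 theta=2/23 (≈0.0870)
After 3 (propagate distance d=24): x=140/23 (≈6.0870) theta=2/23 (≈0.0870)
After 4 (thin lens f=48): x=140/23 (≈6.0870) theta=-11/276 (≈-0.0399)
z_focus = -x_out/theta_out = -(140/23)/(-11/276) = 1680/11 ≈ 152.7273
Rounded to 4 decimal places: z = 152.7273

Answer: 152.7273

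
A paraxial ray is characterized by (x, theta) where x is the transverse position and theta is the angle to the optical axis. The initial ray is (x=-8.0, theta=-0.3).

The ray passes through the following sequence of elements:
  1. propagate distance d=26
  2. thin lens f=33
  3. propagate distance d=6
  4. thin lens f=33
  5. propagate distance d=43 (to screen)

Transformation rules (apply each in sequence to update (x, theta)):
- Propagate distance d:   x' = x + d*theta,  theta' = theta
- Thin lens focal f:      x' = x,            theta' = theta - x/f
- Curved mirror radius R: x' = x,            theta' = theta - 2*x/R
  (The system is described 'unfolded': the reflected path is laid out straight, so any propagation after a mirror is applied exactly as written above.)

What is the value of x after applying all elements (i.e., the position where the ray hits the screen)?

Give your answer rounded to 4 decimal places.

Initial: x=-8.0000 theta=-0.3000
After 1 (propagate distance d=26): x=-15.8000 theta=-0.3000
After 2 (thin lens f=33): x=-15.8000 theta=59/330 (≈0.1788)
After 3 (propagate distance d=6): x=-162/11 (≈-14.7273) theta=59/330 (≈0.1788)
After 4 (thin lens f=33): x=-162/11 (≈-14.7273) theta=2269/3630 (≈0.6251)
After 5 (propagate distance d=43 (to screen)): x=44107/3630 (≈12.1507) theta=2269/3630 (≈0.6251)
Rounded to 4 decimal places: x = 12.1507

Answer: 12.1507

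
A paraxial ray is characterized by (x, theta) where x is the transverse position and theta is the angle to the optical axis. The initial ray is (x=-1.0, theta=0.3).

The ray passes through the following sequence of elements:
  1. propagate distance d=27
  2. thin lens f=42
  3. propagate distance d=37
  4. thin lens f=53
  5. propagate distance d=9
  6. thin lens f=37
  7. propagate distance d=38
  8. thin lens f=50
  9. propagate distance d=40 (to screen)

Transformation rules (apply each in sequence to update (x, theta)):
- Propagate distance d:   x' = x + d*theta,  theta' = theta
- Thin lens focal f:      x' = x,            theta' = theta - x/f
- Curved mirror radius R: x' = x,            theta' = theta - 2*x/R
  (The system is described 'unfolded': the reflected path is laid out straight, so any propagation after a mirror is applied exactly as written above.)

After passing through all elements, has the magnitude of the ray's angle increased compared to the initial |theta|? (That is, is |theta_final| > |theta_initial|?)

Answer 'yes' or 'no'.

Initial: x=-1.0000 theta=0.3000
After 1 (propagate distance d=27): x=7.1000 theta=0.3000
After 2 (thin lens f=42): x=7.1000 theta=11/84 (≈0.1310)
After 3 (propagate distance d=37): x=5017/420 (≈11.9452) theta=11/84 (≈0.1310)
After 4 (thin lens f=53): x=5017/420 (≈11.9452) theta=-1051/11130 (≈-0.0944)
After 5 (propagate distance d=9): x=246983/22260 (≈11.0954) theta=-1051/11130 (≈-0.0944)
After 6 (thin lens f=37): x=246983/22260 (≈11.0954) theta=-324757/823620 (≈-0.3943)
After 7 (propagate distance d=38): x=-30499/7844 (≈-3.8882) theta=-324757/823620 (≈-0.3943)
After 8 (thin lens f=50): x=-30499/7844 (≈-3.8882) theta=-2607091/8236200 (≈-0.3165)
After 9 (propagate distance d=40 (to screen)): x=-13630759/823620 (≈-16.5498) theta=-2607091/8236200 (≈-0.3165)
|theta_initial|=0.3000 |theta_final|=2607091/8236200 (≈0.3165) -> increased

Answer: yes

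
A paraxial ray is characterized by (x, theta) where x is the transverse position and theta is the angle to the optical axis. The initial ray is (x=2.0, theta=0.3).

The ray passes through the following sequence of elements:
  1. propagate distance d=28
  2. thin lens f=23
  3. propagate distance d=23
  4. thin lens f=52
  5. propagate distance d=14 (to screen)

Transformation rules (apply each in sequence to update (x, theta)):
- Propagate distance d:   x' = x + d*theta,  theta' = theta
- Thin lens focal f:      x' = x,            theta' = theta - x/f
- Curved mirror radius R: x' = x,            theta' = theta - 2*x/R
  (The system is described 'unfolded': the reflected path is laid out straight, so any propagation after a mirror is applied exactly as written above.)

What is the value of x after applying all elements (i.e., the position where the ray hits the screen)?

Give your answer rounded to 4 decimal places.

Initial: x=2.0000 theta=0.3000
After 1 (propagate distance d=28): x=10.4000 theta=0.3000
After 2 (thin lens f=23): x=10.4000 theta=-7/46 (≈-0.1522)
After 3 (propagate distance d=23): x=6.9000 theta=-7/46 (≈-0.1522)
After 4 (thin lens f=52): x=6.9000 theta=-3407/11960 (≈-0.2849)
After 5 (propagate distance d=14 (to screen)): x=17413/5980 (≈2.9119) theta=-3407/11960 (≈-0.2849)
Rounded to 4 decimal places: x = 2.9119

Answer: 2.9119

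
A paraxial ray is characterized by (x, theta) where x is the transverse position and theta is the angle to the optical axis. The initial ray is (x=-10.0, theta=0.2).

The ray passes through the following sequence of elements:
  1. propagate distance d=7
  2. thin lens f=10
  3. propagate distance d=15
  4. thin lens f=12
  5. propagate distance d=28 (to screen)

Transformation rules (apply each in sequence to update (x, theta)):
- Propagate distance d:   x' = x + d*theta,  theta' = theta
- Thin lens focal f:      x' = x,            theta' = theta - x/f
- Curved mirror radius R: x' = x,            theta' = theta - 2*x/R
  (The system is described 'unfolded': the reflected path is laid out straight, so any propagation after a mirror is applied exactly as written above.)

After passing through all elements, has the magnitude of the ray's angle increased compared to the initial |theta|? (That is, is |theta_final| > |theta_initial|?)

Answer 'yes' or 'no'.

Initial: x=-10.0000 theta=0.2000
After 1 (propagate distance d=7): x=-8.6000 theta=0.2000
After 2 (thin lens f=10): x=-8.6000 theta=1.0600
After 3 (propagate distance d=15): x=7.3000 theta=1.0600
After 4 (thin lens f=12): x=7.3000 theta=271/600 (≈0.4517)
After 5 (propagate distance d=28 (to screen)): x=1496/75 (≈19.9467) theta=271/600 (≈0.4517)
|theta_initial|=0.2000 |theta_final|=271/600 (≈0.4517) -> increased

Answer: yes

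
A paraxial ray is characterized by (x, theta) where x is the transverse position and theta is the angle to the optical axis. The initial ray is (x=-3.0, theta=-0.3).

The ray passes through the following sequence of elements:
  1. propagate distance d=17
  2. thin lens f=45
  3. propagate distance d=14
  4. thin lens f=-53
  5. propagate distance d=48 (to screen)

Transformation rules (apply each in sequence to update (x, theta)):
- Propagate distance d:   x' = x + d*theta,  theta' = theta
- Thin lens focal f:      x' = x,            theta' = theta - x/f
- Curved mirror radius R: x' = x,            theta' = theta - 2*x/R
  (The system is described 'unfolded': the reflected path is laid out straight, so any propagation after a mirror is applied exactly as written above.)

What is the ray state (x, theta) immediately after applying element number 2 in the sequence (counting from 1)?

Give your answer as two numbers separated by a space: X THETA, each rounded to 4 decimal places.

Initial: x=-3.0000 theta=-0.3000
After 1 (propagate distance d=17): x=-8.1000 theta=-0.3000
After 2 (thin lens f=45): x=-8.1000 theta=-0.1200
Rounded to 4 decimal places: x = -8.1000, theta = -0.1200

Answer: -8.1000 -0.1200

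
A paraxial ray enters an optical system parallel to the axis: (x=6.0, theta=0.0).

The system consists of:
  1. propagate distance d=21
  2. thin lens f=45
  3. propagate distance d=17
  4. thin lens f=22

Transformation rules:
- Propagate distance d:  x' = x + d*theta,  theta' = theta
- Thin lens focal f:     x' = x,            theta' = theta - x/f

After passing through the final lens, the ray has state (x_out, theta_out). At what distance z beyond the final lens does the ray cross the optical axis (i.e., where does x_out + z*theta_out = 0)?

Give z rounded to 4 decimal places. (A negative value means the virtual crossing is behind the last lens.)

Answer: 12.3200

Derivation:
Initial: x=6.0000 theta=0.0000
After 1 (propagate distance d=21): x=6.0000 theta=0.0000
After 2 (thin lens f=45): x=6.0000 theta=-2/15 (≈-0.1333)
After 3 (propagate distance d=17): x=56/15 (≈3.7333) theta=-2/15 (≈-0.1333)
After 4 (thin lens f=22): x=56/15 (≈3.7333) theta=-10/33 (≈-0.3030)
z_focus = -x_out/theta_out = -(56/15)/(-10/33) = 12.3200
Rounded to 4 decimal places: z = 12.3200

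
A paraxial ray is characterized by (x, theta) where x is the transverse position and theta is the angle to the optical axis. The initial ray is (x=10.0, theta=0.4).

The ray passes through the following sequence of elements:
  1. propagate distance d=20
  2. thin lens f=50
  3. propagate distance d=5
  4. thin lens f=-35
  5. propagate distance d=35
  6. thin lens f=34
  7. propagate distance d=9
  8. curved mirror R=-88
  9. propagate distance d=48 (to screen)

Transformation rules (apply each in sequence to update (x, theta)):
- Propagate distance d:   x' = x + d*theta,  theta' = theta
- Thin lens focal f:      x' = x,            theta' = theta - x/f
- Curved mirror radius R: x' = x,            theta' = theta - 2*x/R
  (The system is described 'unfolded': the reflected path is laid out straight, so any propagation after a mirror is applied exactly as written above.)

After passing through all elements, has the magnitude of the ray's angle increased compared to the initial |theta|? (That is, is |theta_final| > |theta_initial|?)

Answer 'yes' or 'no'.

Answer: no

Derivation:
Initial: x=10.0000 theta=0.4000
After 1 (propagate distance d=20): x=18.0000 theta=0.4000
After 2 (thin lens f=50): x=18.0000 theta=0.0400
After 3 (propagate distance d=5): x=18.2000 theta=0.0400
After 4 (thin lens f=-35): x=18.2000 theta=0.5600
After 5 (propagate distance d=35): x=37.8000 theta=0.5600
After 6 (thin lens f=34): x=37.8000 theta=-469/850 (≈-0.5518)
After 7 (propagate distance d=9): x=27909/850 (≈32.8341) theta=-469/850 (≈-0.5518)
After 8 (curved mirror R=-88): x=27909/850 (≈32.8341) theta=7273/37400 (≈0.1945)
After 9 (propagate distance d=48 (to screen)): x=15771/374 (≈42.1684) theta=7273/37400 (≈0.1945)
|theta_initial|=0.4000 |theta_final|=7273/37400 (≈0.1945) -> not increased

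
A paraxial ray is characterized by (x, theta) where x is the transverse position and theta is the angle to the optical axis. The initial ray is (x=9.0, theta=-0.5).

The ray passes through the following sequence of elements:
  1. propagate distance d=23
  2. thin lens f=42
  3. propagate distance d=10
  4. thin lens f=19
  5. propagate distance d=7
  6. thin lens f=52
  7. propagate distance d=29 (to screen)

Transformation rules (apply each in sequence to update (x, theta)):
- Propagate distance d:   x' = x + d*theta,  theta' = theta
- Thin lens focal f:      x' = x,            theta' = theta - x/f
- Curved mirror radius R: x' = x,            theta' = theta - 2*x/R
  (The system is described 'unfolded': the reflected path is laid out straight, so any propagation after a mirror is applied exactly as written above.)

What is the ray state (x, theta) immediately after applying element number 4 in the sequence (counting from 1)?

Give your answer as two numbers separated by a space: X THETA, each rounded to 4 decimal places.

Initial: x=9.0000 theta=-0.5000
After 1 (propagate distance d=23): x=-2.5000 theta=-0.5000
After 2 (thin lens f=42): x=-2.5000 theta=-37/84 (≈-0.4405)
After 3 (propagate distance d=10): x=-145/21 (≈-6.9048) theta=-37/84 (≈-0.4405)
After 4 (thin lens f=19): x=-145/21 (≈-6.9048) theta=-41/532 (≈-0.0771)
Rounded to 4 decimal places: x = -6.9048, theta = -0.0771

Answer: -6.9048 -0.0771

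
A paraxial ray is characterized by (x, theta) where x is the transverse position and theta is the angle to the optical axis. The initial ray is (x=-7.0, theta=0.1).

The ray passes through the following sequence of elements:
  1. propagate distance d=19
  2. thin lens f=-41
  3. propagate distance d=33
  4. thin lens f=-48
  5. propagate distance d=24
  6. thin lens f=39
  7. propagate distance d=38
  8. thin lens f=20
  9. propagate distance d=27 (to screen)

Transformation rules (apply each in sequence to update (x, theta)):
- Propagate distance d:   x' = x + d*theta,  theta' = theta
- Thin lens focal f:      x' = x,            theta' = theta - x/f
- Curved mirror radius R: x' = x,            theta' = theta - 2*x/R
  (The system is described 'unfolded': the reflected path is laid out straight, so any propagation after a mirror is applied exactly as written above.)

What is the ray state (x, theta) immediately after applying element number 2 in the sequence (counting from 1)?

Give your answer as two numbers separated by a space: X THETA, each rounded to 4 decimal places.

Initial: x=-7.0000 theta=0.1000
After 1 (propagate distance d=19): x=-5.1000 theta=0.1000
After 2 (thin lens f=-41): x=-5.1000 theta=-1/41 (≈-0.0244)
Rounded to 4 decimal places: x = -5.1000, theta = -0.0244

Answer: -5.1000 -0.0244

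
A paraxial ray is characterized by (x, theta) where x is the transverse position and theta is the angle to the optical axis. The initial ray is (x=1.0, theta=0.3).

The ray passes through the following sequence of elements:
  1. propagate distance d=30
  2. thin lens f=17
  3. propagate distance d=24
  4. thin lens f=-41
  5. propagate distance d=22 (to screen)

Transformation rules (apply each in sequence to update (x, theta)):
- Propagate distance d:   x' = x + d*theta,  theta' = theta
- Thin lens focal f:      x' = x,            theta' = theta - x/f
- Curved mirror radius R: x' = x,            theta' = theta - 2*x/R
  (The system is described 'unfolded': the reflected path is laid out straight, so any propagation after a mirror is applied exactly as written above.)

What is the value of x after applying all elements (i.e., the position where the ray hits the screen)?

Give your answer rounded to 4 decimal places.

Initial: x=1.0000 theta=0.3000
After 1 (propagate distance d=30): x=10.0000 theta=0.3000
After 2 (thin lens f=17): x=10.0000 theta=-49/170 (≈-0.2882)
After 3 (propagate distance d=24): x=262/85 (≈3.0824) theta=-49/170 (≈-0.2882)
After 4 (thin lens f=-41): x=262/85 (≈3.0824) theta=-297/1394 (≈-0.2131)
After 5 (propagate distance d=22 (to screen)): x=-329/205 (≈-1.6049) theta=-297/1394 (≈-0.2131)
Rounded to 4 decimal places: x = -1.6049

Answer: -1.6049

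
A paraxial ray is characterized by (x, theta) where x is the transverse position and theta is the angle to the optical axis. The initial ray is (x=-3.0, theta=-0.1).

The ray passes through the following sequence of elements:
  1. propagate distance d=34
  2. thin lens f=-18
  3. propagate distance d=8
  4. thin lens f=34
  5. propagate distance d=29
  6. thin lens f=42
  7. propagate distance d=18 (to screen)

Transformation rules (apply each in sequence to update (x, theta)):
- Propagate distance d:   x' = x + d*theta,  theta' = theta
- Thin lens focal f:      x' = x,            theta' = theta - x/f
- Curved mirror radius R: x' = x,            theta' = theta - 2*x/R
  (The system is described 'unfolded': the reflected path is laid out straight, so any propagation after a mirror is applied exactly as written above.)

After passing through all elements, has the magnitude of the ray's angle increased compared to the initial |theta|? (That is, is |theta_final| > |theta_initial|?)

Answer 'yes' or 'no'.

Answer: yes

Derivation:
Initial: x=-3.0000 theta=-0.1000
After 1 (propagate distance d=34): x=-6.4000 theta=-0.1000
After 2 (thin lens f=-18): x=-6.4000 theta=-41/90 (≈-0.4556)
After 3 (propagate distance d=8): x=-452/45 (≈-10.0444) theta=-41/90 (≈-0.4556)
After 4 (thin lens f=34): x=-452/45 (≈-10.0444) theta=-49/306 (≈-0.1601)
After 5 (propagate distance d=29): x=-2497/170 (≈-14.6882) theta=-49/306 (≈-0.1601)
After 6 (thin lens f=42): x=-2497/170 (≈-14.6882) theta=4061/21420 (≈0.1896)
After 7 (propagate distance d=18 (to screen)): x=-6709/595 (≈-11.2756) theta=4061/21420 (≈0.1896)
|theta_initial|=0.1000 |theta_final|=4061/21420 (≈0.1896) -> increased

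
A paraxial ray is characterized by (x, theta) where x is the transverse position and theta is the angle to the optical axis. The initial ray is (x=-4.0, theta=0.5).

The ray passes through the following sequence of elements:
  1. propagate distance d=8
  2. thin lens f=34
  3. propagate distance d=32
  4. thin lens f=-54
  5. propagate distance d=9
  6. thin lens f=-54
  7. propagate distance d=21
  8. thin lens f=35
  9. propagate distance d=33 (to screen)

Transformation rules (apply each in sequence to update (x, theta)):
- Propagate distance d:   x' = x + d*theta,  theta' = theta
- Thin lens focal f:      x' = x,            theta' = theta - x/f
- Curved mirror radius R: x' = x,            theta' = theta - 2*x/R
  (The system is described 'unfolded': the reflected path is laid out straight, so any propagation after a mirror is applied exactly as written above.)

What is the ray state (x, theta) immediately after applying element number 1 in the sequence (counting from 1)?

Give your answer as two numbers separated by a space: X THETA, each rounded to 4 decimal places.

Initial: x=-4.0000 theta=0.5000
After 1 (propagate distance d=8): x=0.0000 theta=0.5000
Rounded to 4 decimal places: x = 0.0000, theta = 0.5000

Answer: 0.0000 0.5000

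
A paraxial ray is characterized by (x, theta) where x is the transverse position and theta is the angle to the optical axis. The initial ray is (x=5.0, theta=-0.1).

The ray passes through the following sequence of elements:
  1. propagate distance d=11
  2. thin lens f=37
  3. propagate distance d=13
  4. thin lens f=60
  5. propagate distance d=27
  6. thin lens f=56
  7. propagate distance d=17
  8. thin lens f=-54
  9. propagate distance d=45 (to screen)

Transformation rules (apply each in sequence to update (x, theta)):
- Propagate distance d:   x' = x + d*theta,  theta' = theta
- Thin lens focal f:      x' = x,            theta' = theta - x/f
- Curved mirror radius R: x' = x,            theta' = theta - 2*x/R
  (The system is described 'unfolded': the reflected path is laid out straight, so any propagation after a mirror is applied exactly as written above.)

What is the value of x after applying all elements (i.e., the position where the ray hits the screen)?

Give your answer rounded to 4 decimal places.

Answer: -19.5105

Derivation:
Initial: x=5.0000 theta=-0.1000
After 1 (propagate distance d=11): x=3.9000 theta=-0.1000
After 2 (thin lens f=37): x=3.9000 theta=-38/185 (≈-0.2054)
After 3 (propagate distance d=13): x=91/74 (≈1.2297) theta=-38/185 (≈-0.2054)
After 4 (thin lens f=60): x=91/74 (≈1.2297) theta=-1003/4440 (≈-0.2259)
After 5 (propagate distance d=27): x=-7207/1480 (≈-4.8696) theta=-1003/4440 (≈-0.2259)
After 6 (thin lens f=56): x=-7207/1480 (≈-4.8696) theta=-34547/248640 (≈-0.1389)
After 7 (propagate distance d=17): x=-359615/49728 (≈-7.2316) theta=-34547/248640 (≈-0.1389)
After 8 (thin lens f=-54): x=-359615/49728 (≈-7.2316) theta=-3663613/13426560 (≈-0.2729)
After 9 (propagate distance d=45 (to screen)): x=-5821303/298368 (≈-19.5105) theta=-3663613/13426560 (≈-0.2729)
Rounded to 4 decimal places: x = -19.5105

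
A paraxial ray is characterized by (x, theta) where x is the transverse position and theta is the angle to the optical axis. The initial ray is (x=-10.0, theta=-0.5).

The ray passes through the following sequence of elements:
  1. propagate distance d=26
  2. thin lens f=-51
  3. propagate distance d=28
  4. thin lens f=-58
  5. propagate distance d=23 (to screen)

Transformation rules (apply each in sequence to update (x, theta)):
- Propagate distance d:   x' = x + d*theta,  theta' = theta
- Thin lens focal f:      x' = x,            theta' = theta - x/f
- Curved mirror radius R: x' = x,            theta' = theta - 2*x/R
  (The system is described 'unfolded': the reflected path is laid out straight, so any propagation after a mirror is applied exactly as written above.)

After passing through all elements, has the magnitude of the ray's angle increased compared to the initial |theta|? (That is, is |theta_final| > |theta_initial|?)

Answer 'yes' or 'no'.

Answer: yes

Derivation:
Initial: x=-10.0000 theta=-0.5000
After 1 (propagate distance d=26): x=-23.0000 theta=-0.5000
After 2 (thin lens f=-51): x=-23.0000 theta=-97/102 (≈-0.9510)
After 3 (propagate distance d=28): x=-2531/51 (≈-49.6275) theta=-97/102 (≈-0.9510)
After 4 (thin lens f=-58): x=-2531/51 (≈-49.6275) theta=-2672/1479 (≈-1.8066)
After 5 (propagate distance d=23 (to screen)): x=-134855/1479 (≈-91.1799) theta=-2672/1479 (≈-1.8066)
|theta_initial|=0.5000 |theta_final|=2672/1479 (≈1.8066) -> increased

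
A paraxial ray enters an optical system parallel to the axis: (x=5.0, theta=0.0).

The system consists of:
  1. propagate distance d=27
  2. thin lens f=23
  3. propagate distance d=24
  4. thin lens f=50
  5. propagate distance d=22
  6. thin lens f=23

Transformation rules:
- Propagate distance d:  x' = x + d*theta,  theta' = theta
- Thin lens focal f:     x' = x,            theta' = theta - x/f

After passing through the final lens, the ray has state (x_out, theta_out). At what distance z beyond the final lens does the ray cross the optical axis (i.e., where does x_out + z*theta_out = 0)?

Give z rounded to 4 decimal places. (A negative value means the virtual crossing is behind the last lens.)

Answer: 25944.0000

Derivation:
Initial: x=5.0000 theta=0.0000
After 1 (propagate distance d=27): x=5.0000 theta=0.0000
After 2 (thin lens f=23): x=5.0000 theta=-5/23 (≈-0.2174)
After 3 (propagate distance d=24): x=-5/23 (≈-0.2174) theta=-5/23 (≈-0.2174)
After 4 (thin lens f=50): x=-5/23 (≈-0.2174) theta=-49/230 (≈-0.2130)
After 5 (propagate distance d=22): x=-564/115 (≈-4.9043) theta=-49/230 (≈-0.2130)
After 6 (thin lens f=23): x=-564/115 (≈-4.9043) theta=1/5290 (≈0.0002)
z_focus = -x_out/theta_out = -(-564/115)/(1/5290) = 25944.0000
Rounded to 4 decimal places: z = 25944.0000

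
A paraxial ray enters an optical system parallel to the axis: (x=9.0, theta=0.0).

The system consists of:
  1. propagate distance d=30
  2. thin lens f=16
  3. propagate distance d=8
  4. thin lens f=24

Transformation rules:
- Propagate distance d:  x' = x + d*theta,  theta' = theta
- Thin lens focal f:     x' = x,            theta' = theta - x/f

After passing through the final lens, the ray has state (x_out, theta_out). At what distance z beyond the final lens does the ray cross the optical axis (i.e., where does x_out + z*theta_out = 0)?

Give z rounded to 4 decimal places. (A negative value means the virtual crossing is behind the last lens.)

Answer: 6.0000

Derivation:
Initial: x=9.0000 theta=0.0000
After 1 (propagate distance d=30): x=9.0000 theta=0.0000
After 2 (thin lens f=16): x=9.0000 theta=-0.5625
After 3 (propagate distance d=8): x=4.5000 theta=-0.5625
After 4 (thin lens f=24): x=4.5000 theta=-0.7500
z_focus = -x_out/theta_out = -(4.5000)/(-0.7500) = 6.0000
Rounded to 4 decimal places: z = 6.0000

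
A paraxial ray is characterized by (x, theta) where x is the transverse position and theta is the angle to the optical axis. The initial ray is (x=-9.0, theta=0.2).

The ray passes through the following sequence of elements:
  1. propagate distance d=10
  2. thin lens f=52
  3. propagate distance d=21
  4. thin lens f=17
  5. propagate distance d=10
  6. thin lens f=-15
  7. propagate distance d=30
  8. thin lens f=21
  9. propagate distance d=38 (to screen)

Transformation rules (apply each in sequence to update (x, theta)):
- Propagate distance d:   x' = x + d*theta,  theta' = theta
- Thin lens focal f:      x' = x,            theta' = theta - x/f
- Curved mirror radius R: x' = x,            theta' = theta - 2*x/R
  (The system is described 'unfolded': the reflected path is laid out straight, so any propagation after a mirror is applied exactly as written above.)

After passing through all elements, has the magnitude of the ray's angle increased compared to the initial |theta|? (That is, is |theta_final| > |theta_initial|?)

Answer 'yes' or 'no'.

Answer: yes

Derivation:
Initial: x=-9.0000 theta=0.2000
After 1 (propagate distance d=10): x=-7.0000 theta=0.2000
After 2 (thin lens f=52): x=-7.0000 theta=87/260 (≈0.3346)
After 3 (propagate distance d=21): x=7/260 (≈0.0269) theta=87/260 (≈0.3346)
After 4 (thin lens f=17): x=7/260 (≈0.0269) theta=368/1105 (≈0.3330)
After 5 (propagate distance d=10): x=14839/4420 (≈3.3572) theta=368/1105 (≈0.3330)
After 6 (thin lens f=-15): x=14839/4420 (≈3.3572) theta=36919/66300 (≈0.5568)
After 7 (propagate distance d=30): x=88677/4420 (≈20.0627) theta=36919/66300 (≈0.5568)
After 8 (thin lens f=21): x=88677/4420 (≈20.0627) theta=-46238/116025 (≈-0.3985)
After 9 (propagate distance d=38 (to screen)): x=2282909/464100 (≈4.9190) theta=-46238/116025 (≈-0.3985)
|theta_initial|=0.2000 |theta_final|=46238/116025 (≈0.3985) -> increased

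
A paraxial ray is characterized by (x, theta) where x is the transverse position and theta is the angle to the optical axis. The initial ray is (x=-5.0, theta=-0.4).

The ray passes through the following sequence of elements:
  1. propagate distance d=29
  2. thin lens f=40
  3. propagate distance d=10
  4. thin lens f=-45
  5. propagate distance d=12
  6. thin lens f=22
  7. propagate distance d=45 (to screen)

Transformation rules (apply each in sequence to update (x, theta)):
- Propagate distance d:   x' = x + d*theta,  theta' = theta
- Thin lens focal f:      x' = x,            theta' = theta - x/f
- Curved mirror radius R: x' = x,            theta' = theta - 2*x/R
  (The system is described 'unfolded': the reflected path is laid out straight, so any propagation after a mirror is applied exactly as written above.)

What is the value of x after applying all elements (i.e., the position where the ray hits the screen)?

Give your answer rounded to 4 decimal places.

Answer: 5.8206

Derivation:
Initial: x=-5.0000 theta=-0.4000
After 1 (propagate distance d=29): x=-16.6000 theta=-0.4000
After 2 (thin lens f=40): x=-16.6000 theta=0.0150
After 3 (propagate distance d=10): x=-16.4500 theta=0.0150
After 4 (thin lens f=-45): x=-16.4500 theta=-631/1800 (≈-0.3506)
After 5 (propagate distance d=12): x=-6197/300 (≈-20.6567) theta=-631/1800 (≈-0.3506)
After 6 (thin lens f=22): x=-6197/300 (≈-20.6567) theta=233/396 (≈0.5884)
After 7 (propagate distance d=45 (to screen)): x=4802/825 (≈5.8206) theta=233/396 (≈0.5884)
Rounded to 4 decimal places: x = 5.8206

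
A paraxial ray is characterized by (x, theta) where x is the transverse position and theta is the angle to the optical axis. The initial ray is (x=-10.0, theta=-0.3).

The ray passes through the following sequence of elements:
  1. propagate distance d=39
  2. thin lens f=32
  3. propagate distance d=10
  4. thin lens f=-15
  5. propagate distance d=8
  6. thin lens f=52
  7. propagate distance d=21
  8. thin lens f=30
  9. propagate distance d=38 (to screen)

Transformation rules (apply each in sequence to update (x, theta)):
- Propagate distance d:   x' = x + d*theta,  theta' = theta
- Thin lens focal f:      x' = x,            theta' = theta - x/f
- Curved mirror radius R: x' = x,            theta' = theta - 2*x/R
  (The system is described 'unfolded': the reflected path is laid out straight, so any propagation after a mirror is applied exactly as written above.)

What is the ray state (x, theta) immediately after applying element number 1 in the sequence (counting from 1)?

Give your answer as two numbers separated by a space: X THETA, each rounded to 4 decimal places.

Initial: x=-10.0000 theta=-0.3000
After 1 (propagate distance d=39): x=-21.7000 theta=-0.3000
Rounded to 4 decimal places: x = -21.7000, theta = -0.3000

Answer: -21.7000 -0.3000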